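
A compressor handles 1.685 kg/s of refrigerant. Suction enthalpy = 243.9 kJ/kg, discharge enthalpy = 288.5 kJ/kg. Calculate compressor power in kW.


dh = 288.5 - 243.9 = 44.6 kJ/kg
W = m_dot * dh = 1.685 * 44.6 = 75.15 kW

75.15


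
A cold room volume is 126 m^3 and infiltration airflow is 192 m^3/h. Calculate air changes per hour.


ACH = flow / volume
ACH = 192 / 126
ACH = 1.524

1.524


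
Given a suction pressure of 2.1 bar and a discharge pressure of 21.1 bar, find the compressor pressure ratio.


PR = P_high / P_low
PR = 21.1 / 2.1
PR = 10.048

10.048


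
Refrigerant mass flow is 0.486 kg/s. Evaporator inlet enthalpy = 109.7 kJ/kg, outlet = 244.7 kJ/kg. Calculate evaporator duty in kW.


dh = 244.7 - 109.7 = 135.0 kJ/kg
Q_evap = m_dot * dh = 0.486 * 135.0
Q_evap = 65.61 kW

65.61


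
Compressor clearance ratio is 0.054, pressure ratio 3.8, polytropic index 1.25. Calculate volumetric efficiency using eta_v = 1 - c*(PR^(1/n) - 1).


PR^(1/n) = 3.8^(1/1.25) = 2.90955705
eta_v = 1 - 0.054 * (2.90955705 - 1)
eta_v = 0.8969

0.8969


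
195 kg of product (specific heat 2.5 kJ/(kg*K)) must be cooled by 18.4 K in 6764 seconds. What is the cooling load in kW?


Q = m * cp * dT / t
Q = 195 * 2.5 * 18.4 / 6764
Q = 1.326 kW

1.326


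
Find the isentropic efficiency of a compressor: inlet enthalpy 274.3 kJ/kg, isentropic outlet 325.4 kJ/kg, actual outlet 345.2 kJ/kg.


dh_ideal = 325.4 - 274.3 = 51.1 kJ/kg
dh_actual = 345.2 - 274.3 = 70.9 kJ/kg
eta_s = dh_ideal / dh_actual = 51.1 / 70.9
eta_s = 0.7207

0.7207


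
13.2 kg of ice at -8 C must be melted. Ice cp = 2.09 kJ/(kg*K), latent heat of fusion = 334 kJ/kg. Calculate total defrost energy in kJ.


Sensible heat = cp * dT = 2.09 * 8 = 16.72 kJ/kg
Total per kg = 16.72 + 334 = 350.72 kJ/kg
Q = m * total = 13.2 * 350.72
Q = 4629.5 kJ

4629.5


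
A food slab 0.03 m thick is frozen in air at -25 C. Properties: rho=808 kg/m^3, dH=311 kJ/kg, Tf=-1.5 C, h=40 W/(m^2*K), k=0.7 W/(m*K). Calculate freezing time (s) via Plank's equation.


dT = -1.5 - (-25) = 23.5 K
term1 = a/(2h) = 0.03/(2*40) = 0.000375
term2 = a^2/(8k) = 0.03^2/(8*0.7) = 0.0001607142857
t = rho*dH*1000/dT * (term1 + term2)
t = 808*311*1000/23.5 * (0.000375 + 0.0001607142857)
t = 5728 s

5728


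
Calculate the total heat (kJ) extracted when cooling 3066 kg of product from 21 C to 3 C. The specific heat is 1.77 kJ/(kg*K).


dT = 21 - (3) = 18 K
Q = m * cp * dT = 3066 * 1.77 * 18
Q = 97683 kJ

97683


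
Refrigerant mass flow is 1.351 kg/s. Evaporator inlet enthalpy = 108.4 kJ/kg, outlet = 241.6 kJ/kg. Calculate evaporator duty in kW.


dh = 241.6 - 108.4 = 133.2 kJ/kg
Q_evap = m_dot * dh = 1.351 * 133.2
Q_evap = 179.95 kW

179.95


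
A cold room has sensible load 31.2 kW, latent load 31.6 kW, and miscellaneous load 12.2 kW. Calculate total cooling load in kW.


Q_total = Q_s + Q_l + Q_misc
Q_total = 31.2 + 31.6 + 12.2
Q_total = 75.0 kW

75.0


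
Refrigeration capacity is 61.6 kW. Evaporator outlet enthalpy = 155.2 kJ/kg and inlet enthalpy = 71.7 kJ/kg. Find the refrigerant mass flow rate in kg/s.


dh = 155.2 - 71.7 = 83.5 kJ/kg
m_dot = Q / dh = 61.6 / 83.5 = 0.7377 kg/s

0.7377


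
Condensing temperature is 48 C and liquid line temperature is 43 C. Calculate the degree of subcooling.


Subcooling = T_cond - T_liquid
Subcooling = 48 - 43
Subcooling = 5 K

5


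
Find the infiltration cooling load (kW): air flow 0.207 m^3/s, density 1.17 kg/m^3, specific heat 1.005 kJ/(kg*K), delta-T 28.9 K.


Q = V_dot * rho * cp * dT
Q = 0.207 * 1.17 * 1.005 * 28.9
Q = 7.034 kW

7.034


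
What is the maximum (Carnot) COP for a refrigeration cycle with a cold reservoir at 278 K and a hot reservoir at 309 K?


dT = 309 - 278 = 31 K
COP_carnot = T_cold / dT = 278 / 31
COP_carnot = 8.968

8.968


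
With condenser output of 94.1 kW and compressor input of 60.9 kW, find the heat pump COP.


COP_hp = Q_cond / W
COP_hp = 94.1 / 60.9
COP_hp = 1.545

1.545


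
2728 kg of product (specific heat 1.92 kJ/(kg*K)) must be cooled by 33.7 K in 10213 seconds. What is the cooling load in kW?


Q = m * cp * dT / t
Q = 2728 * 1.92 * 33.7 / 10213
Q = 17.283 kW

17.283


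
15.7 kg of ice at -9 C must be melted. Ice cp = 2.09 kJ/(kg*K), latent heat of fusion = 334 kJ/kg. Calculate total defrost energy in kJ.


Sensible heat = cp * dT = 2.09 * 9 = 18.81 kJ/kg
Total per kg = 18.81 + 334 = 352.81 kJ/kg
Q = m * total = 15.7 * 352.81
Q = 5539.1 kJ

5539.1


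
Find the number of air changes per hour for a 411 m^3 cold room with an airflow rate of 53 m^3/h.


ACH = flow / volume
ACH = 53 / 411
ACH = 0.129

0.129


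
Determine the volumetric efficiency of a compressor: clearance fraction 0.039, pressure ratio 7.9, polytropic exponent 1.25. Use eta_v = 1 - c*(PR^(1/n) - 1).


PR^(1/n) = 7.9^(1/1.25) = 5.22518502
eta_v = 1 - 0.039 * (5.22518502 - 1)
eta_v = 0.8352

0.8352


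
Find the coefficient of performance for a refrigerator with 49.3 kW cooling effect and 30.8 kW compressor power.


COP = Q_evap / W
COP = 49.3 / 30.8
COP = 1.601

1.601


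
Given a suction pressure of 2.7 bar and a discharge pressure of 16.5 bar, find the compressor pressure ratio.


PR = P_high / P_low
PR = 16.5 / 2.7
PR = 6.111

6.111


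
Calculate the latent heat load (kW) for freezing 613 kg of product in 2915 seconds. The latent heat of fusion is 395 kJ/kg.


Q_lat = m * h_fg / t
Q_lat = 613 * 395 / 2915
Q_lat = 83.07 kW

83.07


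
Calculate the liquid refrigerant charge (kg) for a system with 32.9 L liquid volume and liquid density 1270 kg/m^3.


Charge = V * rho / 1000
Charge = 32.9 * 1270 / 1000
Charge = 41.78 kg

41.78


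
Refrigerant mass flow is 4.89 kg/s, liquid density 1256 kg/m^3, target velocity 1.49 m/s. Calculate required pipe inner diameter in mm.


A = m_dot / (rho * v) = 4.89 / (1256 * 1.49) = 0.002612961142 m^2
d = sqrt(4*A/pi) * 1000
d = 57.7 mm

57.7


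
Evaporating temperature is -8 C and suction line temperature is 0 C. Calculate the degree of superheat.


Superheat = T_suction - T_evap
Superheat = 0 - (-8)
Superheat = 8 K

8


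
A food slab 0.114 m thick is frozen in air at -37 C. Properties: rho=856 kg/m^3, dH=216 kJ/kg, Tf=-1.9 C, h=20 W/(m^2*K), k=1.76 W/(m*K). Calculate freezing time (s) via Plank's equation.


dT = -1.9 - (-37) = 35.1 K
term1 = a/(2h) = 0.114/(2*20) = 0.00285
term2 = a^2/(8k) = 0.114^2/(8*1.76) = 0.0009230113636
t = rho*dH*1000/dT * (term1 + term2)
t = 856*216*1000/35.1 * (0.00285 + 0.0009230113636)
t = 19875 s

19875


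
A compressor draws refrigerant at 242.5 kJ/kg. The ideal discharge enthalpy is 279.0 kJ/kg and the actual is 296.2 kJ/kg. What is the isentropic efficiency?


dh_ideal = 279.0 - 242.5 = 36.5 kJ/kg
dh_actual = 296.2 - 242.5 = 53.7 kJ/kg
eta_s = dh_ideal / dh_actual = 36.5 / 53.7
eta_s = 0.6797

0.6797


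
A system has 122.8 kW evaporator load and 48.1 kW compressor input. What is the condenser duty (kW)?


Q_cond = Q_evap + W
Q_cond = 122.8 + 48.1
Q_cond = 170.9 kW

170.9


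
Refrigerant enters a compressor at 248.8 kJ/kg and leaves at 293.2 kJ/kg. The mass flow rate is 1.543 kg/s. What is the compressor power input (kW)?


dh = 293.2 - 248.8 = 44.4 kJ/kg
W = m_dot * dh = 1.543 * 44.4 = 68.51 kW

68.51


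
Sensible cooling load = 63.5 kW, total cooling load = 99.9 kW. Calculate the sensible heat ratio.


SHR = Q_sensible / Q_total
SHR = 63.5 / 99.9
SHR = 0.636

0.636


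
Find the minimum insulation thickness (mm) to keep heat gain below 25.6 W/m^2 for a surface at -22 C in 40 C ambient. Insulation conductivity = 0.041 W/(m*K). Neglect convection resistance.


dT = 40 - (-22) = 62 K
thickness = k * dT / q_max * 1000
thickness = 0.041 * 62 / 25.6 * 1000
thickness = 99.3 mm

99.3


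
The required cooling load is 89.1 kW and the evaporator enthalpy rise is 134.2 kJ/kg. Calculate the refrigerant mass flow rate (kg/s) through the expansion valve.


m_dot = Q / dh
m_dot = 89.1 / 134.2
m_dot = 0.6639 kg/s

0.6639


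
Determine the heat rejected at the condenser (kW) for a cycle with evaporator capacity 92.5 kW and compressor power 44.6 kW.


Q_cond = Q_evap + W
Q_cond = 92.5 + 44.6
Q_cond = 137.1 kW

137.1


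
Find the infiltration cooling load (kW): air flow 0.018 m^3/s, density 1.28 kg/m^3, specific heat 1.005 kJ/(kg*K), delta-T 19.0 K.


Q = V_dot * rho * cp * dT
Q = 0.018 * 1.28 * 1.005 * 19.0
Q = 0.44 kW

0.44


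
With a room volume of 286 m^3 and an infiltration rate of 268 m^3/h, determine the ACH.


ACH = flow / volume
ACH = 268 / 286
ACH = 0.937

0.937


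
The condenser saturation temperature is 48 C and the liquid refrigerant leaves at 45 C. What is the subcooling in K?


Subcooling = T_cond - T_liquid
Subcooling = 48 - 45
Subcooling = 3 K

3


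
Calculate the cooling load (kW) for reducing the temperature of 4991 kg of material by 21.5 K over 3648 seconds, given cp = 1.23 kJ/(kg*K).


Q = m * cp * dT / t
Q = 4991 * 1.23 * 21.5 / 3648
Q = 36.181 kW

36.181


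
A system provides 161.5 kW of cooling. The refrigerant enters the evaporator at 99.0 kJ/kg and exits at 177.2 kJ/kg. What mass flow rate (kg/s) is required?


dh = 177.2 - 99.0 = 78.2 kJ/kg
m_dot = Q / dh = 161.5 / 78.2 = 2.0652 kg/s

2.0652


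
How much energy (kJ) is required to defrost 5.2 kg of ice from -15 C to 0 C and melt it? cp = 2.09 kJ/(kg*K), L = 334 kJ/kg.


Sensible heat = cp * dT = 2.09 * 15 = 31.35 kJ/kg
Total per kg = 31.35 + 334 = 365.35 kJ/kg
Q = m * total = 5.2 * 365.35
Q = 1899.8 kJ

1899.8


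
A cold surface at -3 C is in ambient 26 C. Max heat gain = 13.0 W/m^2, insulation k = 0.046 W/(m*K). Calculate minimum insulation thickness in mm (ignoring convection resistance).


dT = 26 - (-3) = 29 K
thickness = k * dT / q_max * 1000
thickness = 0.046 * 29 / 13.0 * 1000
thickness = 102.6 mm

102.6


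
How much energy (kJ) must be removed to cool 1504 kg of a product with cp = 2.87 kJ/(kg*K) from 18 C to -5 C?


dT = 18 - (-5) = 23 K
Q = m * cp * dT = 1504 * 2.87 * 23
Q = 99279 kJ

99279


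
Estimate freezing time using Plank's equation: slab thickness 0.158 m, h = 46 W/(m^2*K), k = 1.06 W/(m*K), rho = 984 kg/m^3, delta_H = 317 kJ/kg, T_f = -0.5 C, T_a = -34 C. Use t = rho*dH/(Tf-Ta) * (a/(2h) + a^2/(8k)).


dT = -0.5 - (-34) = 33.5 K
term1 = a/(2h) = 0.158/(2*46) = 0.001717391304
term2 = a^2/(8k) = 0.158^2/(8*1.06) = 0.002943867925
t = rho*dH*1000/dT * (term1 + term2)
t = 984*317*1000/33.5 * (0.001717391304 + 0.002943867925)
t = 43402 s

43402


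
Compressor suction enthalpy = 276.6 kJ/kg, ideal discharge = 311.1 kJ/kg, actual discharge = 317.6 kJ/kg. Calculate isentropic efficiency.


dh_ideal = 311.1 - 276.6 = 34.5 kJ/kg
dh_actual = 317.6 - 276.6 = 41.0 kJ/kg
eta_s = dh_ideal / dh_actual = 34.5 / 41.0
eta_s = 0.8415

0.8415


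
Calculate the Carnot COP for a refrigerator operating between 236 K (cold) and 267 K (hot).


dT = 267 - 236 = 31 K
COP_carnot = T_cold / dT = 236 / 31
COP_carnot = 7.613

7.613


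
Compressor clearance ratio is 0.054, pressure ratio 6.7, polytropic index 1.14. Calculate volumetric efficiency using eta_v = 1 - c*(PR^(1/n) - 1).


PR^(1/n) = 6.7^(1/1.14) = 5.30428707
eta_v = 1 - 0.054 * (5.30428707 - 1)
eta_v = 0.7676

0.7676


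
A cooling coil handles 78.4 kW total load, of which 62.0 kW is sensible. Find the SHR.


SHR = Q_sensible / Q_total
SHR = 62.0 / 78.4
SHR = 0.791

0.791


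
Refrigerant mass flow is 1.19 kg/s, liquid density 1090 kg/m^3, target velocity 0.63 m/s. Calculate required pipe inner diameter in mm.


A = m_dot / (rho * v) = 1.19 / (1090 * 0.63) = 0.001732925586 m^2
d = sqrt(4*A/pi) * 1000
d = 47.0 mm

47.0


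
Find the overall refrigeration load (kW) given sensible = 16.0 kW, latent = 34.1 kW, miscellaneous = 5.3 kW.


Q_total = Q_s + Q_l + Q_misc
Q_total = 16.0 + 34.1 + 5.3
Q_total = 55.4 kW

55.4


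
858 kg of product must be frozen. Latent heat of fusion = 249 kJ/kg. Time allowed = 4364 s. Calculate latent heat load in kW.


Q_lat = m * h_fg / t
Q_lat = 858 * 249 / 4364
Q_lat = 48.96 kW

48.96


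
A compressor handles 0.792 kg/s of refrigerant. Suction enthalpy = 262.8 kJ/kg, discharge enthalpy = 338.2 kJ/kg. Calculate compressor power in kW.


dh = 338.2 - 262.8 = 75.4 kJ/kg
W = m_dot * dh = 0.792 * 75.4 = 59.72 kW

59.72


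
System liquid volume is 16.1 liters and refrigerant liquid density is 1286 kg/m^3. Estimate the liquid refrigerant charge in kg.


Charge = V * rho / 1000
Charge = 16.1 * 1286 / 1000
Charge = 20.7 kg

20.7


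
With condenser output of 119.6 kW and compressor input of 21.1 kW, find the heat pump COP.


COP_hp = Q_cond / W
COP_hp = 119.6 / 21.1
COP_hp = 5.668

5.668


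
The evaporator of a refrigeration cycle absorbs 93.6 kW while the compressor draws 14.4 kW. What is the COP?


COP = Q_evap / W
COP = 93.6 / 14.4
COP = 6.5

6.5


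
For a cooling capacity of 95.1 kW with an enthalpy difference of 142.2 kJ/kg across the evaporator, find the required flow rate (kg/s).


m_dot = Q / dh
m_dot = 95.1 / 142.2
m_dot = 0.6688 kg/s

0.6688


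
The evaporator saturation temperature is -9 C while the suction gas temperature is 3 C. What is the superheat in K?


Superheat = T_suction - T_evap
Superheat = 3 - (-9)
Superheat = 12 K

12


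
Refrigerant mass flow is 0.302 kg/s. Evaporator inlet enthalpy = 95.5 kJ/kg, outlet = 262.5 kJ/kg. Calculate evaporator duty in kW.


dh = 262.5 - 95.5 = 167.0 kJ/kg
Q_evap = m_dot * dh = 0.302 * 167.0
Q_evap = 50.43 kW

50.43


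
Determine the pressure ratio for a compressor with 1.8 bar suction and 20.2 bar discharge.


PR = P_high / P_low
PR = 20.2 / 1.8
PR = 11.222

11.222


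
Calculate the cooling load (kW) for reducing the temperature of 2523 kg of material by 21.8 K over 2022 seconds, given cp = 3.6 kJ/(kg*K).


Q = m * cp * dT / t
Q = 2523 * 3.6 * 21.8 / 2022
Q = 97.925 kW

97.925


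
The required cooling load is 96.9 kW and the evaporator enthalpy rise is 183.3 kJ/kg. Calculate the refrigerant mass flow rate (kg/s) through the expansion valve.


m_dot = Q / dh
m_dot = 96.9 / 183.3
m_dot = 0.5286 kg/s

0.5286


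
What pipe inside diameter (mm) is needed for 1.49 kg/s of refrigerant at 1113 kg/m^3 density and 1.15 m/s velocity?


A = m_dot / (rho * v) = 1.49 / (1113 * 1.15) = 0.001164107973 m^2
d = sqrt(4*A/pi) * 1000
d = 38.5 mm

38.5


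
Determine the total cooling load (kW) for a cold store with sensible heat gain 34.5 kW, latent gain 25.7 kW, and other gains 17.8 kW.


Q_total = Q_s + Q_l + Q_misc
Q_total = 34.5 + 25.7 + 17.8
Q_total = 78.0 kW

78.0


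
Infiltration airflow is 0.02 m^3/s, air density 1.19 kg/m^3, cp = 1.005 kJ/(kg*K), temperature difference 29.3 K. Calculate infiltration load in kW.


Q = V_dot * rho * cp * dT
Q = 0.02 * 1.19 * 1.005 * 29.3
Q = 0.701 kW

0.701


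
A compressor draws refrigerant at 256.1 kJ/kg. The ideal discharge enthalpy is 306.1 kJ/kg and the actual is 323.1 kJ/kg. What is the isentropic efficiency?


dh_ideal = 306.1 - 256.1 = 50.0 kJ/kg
dh_actual = 323.1 - 256.1 = 67.0 kJ/kg
eta_s = dh_ideal / dh_actual = 50.0 / 67.0
eta_s = 0.7463

0.7463


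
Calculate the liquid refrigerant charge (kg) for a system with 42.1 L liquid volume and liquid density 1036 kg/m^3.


Charge = V * rho / 1000
Charge = 42.1 * 1036 / 1000
Charge = 43.62 kg

43.62


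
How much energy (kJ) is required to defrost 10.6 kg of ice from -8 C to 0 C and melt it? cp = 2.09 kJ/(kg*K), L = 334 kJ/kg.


Sensible heat = cp * dT = 2.09 * 8 = 16.72 kJ/kg
Total per kg = 16.72 + 334 = 350.72 kJ/kg
Q = m * total = 10.6 * 350.72
Q = 3717.6 kJ

3717.6


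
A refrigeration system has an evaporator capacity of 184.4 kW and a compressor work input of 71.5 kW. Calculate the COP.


COP = Q_evap / W
COP = 184.4 / 71.5
COP = 2.579

2.579


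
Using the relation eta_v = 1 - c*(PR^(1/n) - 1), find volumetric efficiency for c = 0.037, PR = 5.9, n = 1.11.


PR^(1/n) = 5.9^(1/1.11) = 4.94835982
eta_v = 1 - 0.037 * (4.94835982 - 1)
eta_v = 0.8539

0.8539


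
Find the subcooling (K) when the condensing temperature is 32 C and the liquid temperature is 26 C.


Subcooling = T_cond - T_liquid
Subcooling = 32 - 26
Subcooling = 6 K

6


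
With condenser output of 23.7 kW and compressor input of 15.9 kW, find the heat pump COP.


COP_hp = Q_cond / W
COP_hp = 23.7 / 15.9
COP_hp = 1.491

1.491


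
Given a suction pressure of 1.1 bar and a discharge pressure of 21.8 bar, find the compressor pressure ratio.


PR = P_high / P_low
PR = 21.8 / 1.1
PR = 19.818

19.818


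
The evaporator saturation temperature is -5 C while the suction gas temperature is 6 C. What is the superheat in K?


Superheat = T_suction - T_evap
Superheat = 6 - (-5)
Superheat = 11 K

11


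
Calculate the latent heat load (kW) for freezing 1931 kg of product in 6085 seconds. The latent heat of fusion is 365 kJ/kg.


Q_lat = m * h_fg / t
Q_lat = 1931 * 365 / 6085
Q_lat = 115.83 kW

115.83


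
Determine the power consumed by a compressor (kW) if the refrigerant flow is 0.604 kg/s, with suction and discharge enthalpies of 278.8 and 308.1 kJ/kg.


dh = 308.1 - 278.8 = 29.3 kJ/kg
W = m_dot * dh = 0.604 * 29.3 = 17.7 kW

17.7


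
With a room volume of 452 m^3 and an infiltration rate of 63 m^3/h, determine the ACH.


ACH = flow / volume
ACH = 63 / 452
ACH = 0.139

0.139


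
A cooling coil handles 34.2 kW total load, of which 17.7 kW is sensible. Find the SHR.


SHR = Q_sensible / Q_total
SHR = 17.7 / 34.2
SHR = 0.518

0.518


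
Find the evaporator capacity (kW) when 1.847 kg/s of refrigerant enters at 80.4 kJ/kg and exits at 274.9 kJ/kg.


dh = 274.9 - 80.4 = 194.5 kJ/kg
Q_evap = m_dot * dh = 1.847 * 194.5
Q_evap = 359.24 kW

359.24


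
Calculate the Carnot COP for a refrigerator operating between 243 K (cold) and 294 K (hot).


dT = 294 - 243 = 51 K
COP_carnot = T_cold / dT = 243 / 51
COP_carnot = 4.765

4.765


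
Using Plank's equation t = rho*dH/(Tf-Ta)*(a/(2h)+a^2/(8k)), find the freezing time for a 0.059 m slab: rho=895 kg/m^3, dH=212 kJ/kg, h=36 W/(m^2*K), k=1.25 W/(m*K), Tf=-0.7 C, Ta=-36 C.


dT = -0.7 - (-36) = 35.3 K
term1 = a/(2h) = 0.059/(2*36) = 0.0008194444444
term2 = a^2/(8k) = 0.059^2/(8*1.25) = 0.0003481
t = rho*dH*1000/dT * (term1 + term2)
t = 895*212*1000/35.3 * (0.0008194444444 + 0.0003481)
t = 6276 s

6276


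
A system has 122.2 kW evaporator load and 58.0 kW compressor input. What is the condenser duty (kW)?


Q_cond = Q_evap + W
Q_cond = 122.2 + 58.0
Q_cond = 180.2 kW

180.2


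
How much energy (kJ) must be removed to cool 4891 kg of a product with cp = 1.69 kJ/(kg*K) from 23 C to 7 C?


dT = 23 - (7) = 16 K
Q = m * cp * dT = 4891 * 1.69 * 16
Q = 132253 kJ

132253


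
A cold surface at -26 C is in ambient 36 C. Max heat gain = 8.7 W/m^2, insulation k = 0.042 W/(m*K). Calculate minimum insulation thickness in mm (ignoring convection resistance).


dT = 36 - (-26) = 62 K
thickness = k * dT / q_max * 1000
thickness = 0.042 * 62 / 8.7 * 1000
thickness = 299.3 mm

299.3


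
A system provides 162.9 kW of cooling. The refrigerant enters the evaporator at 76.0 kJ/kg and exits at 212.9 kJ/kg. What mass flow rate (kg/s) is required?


dh = 212.9 - 76.0 = 136.9 kJ/kg
m_dot = Q / dh = 162.9 / 136.9 = 1.1899 kg/s

1.1899


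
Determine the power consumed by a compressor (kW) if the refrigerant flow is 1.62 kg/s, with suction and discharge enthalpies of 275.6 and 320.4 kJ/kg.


dh = 320.4 - 275.6 = 44.8 kJ/kg
W = m_dot * dh = 1.62 * 44.8 = 72.58 kW

72.58


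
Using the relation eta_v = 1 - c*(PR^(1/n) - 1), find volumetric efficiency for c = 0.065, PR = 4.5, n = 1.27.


PR^(1/n) = 4.5^(1/1.27) = 3.26844034
eta_v = 1 - 0.065 * (3.26844034 - 1)
eta_v = 0.8526

0.8526


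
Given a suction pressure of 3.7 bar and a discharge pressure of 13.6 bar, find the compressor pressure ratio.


PR = P_high / P_low
PR = 13.6 / 3.7
PR = 3.676

3.676


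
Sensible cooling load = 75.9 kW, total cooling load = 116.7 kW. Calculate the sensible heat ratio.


SHR = Q_sensible / Q_total
SHR = 75.9 / 116.7
SHR = 0.65

0.65


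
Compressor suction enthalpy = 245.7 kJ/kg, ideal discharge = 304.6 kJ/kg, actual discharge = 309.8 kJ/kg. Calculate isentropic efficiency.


dh_ideal = 304.6 - 245.7 = 58.9 kJ/kg
dh_actual = 309.8 - 245.7 = 64.1 kJ/kg
eta_s = dh_ideal / dh_actual = 58.9 / 64.1
eta_s = 0.9189

0.9189


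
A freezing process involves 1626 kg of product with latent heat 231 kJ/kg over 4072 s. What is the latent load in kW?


Q_lat = m * h_fg / t
Q_lat = 1626 * 231 / 4072
Q_lat = 92.24 kW

92.24


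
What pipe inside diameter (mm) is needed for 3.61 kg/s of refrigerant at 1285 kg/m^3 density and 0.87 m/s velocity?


A = m_dot / (rho * v) = 3.61 / (1285 * 0.87) = 0.003229124737 m^2
d = sqrt(4*A/pi) * 1000
d = 64.1 mm

64.1


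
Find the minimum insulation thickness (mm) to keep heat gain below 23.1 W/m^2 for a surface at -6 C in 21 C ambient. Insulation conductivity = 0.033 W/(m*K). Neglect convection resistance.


dT = 21 - (-6) = 27 K
thickness = k * dT / q_max * 1000
thickness = 0.033 * 27 / 23.1 * 1000
thickness = 38.6 mm

38.6


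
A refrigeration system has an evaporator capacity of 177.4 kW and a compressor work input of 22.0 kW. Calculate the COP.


COP = Q_evap / W
COP = 177.4 / 22.0
COP = 8.064

8.064


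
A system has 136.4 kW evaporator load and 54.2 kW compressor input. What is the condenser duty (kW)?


Q_cond = Q_evap + W
Q_cond = 136.4 + 54.2
Q_cond = 190.6 kW

190.6


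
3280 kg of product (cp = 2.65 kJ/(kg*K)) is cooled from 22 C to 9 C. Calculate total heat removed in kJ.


dT = 22 - (9) = 13 K
Q = m * cp * dT = 3280 * 2.65 * 13
Q = 112996 kJ

112996


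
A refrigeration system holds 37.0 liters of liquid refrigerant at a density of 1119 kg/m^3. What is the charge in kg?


Charge = V * rho / 1000
Charge = 37.0 * 1119 / 1000
Charge = 41.4 kg

41.4


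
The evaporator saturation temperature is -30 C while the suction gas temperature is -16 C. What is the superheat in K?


Superheat = T_suction - T_evap
Superheat = -16 - (-30)
Superheat = 14 K

14


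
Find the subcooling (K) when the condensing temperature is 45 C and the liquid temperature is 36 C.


Subcooling = T_cond - T_liquid
Subcooling = 45 - 36
Subcooling = 9 K

9


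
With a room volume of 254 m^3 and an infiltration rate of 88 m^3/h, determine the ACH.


ACH = flow / volume
ACH = 88 / 254
ACH = 0.346

0.346


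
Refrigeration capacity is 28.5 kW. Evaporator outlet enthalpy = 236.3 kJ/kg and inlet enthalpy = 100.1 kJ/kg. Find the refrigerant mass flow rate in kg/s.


dh = 236.3 - 100.1 = 136.2 kJ/kg
m_dot = Q / dh = 28.5 / 136.2 = 0.2093 kg/s

0.2093


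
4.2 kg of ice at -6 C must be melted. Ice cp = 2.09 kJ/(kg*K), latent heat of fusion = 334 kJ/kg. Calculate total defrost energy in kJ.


Sensible heat = cp * dT = 2.09 * 6 = 12.54 kJ/kg
Total per kg = 12.54 + 334 = 346.54 kJ/kg
Q = m * total = 4.2 * 346.54
Q = 1455.5 kJ

1455.5


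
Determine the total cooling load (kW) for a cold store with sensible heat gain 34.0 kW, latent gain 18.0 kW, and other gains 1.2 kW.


Q_total = Q_s + Q_l + Q_misc
Q_total = 34.0 + 18.0 + 1.2
Q_total = 53.2 kW

53.2


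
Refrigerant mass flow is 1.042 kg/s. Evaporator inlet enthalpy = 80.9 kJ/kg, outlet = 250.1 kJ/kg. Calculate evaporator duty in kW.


dh = 250.1 - 80.9 = 169.2 kJ/kg
Q_evap = m_dot * dh = 1.042 * 169.2
Q_evap = 176.31 kW

176.31


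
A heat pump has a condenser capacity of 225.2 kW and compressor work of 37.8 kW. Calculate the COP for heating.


COP_hp = Q_cond / W
COP_hp = 225.2 / 37.8
COP_hp = 5.958

5.958


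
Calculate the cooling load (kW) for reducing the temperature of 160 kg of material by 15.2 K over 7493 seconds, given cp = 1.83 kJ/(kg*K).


Q = m * cp * dT / t
Q = 160 * 1.83 * 15.2 / 7493
Q = 0.594 kW

0.594


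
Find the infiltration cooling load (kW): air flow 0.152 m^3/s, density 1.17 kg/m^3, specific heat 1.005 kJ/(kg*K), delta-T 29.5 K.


Q = V_dot * rho * cp * dT
Q = 0.152 * 1.17 * 1.005 * 29.5
Q = 5.273 kW

5.273


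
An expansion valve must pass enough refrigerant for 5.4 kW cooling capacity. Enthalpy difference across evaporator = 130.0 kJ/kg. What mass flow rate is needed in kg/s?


m_dot = Q / dh
m_dot = 5.4 / 130.0
m_dot = 0.0415 kg/s

0.0415


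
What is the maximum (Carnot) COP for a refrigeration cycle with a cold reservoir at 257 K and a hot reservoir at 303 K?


dT = 303 - 257 = 46 K
COP_carnot = T_cold / dT = 257 / 46
COP_carnot = 5.587

5.587


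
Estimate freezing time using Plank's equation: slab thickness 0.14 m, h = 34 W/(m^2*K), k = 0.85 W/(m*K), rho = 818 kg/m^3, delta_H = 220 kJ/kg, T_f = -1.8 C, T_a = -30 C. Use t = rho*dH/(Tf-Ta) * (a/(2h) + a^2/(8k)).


dT = -1.8 - (-30) = 28.2 K
term1 = a/(2h) = 0.14/(2*34) = 0.002058823529
term2 = a^2/(8k) = 0.14^2/(8*0.85) = 0.002882352941
t = rho*dH*1000/dT * (term1 + term2)
t = 818*220*1000/28.2 * (0.002058823529 + 0.002882352941)
t = 31532 s

31532


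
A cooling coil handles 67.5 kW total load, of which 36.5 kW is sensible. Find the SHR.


SHR = Q_sensible / Q_total
SHR = 36.5 / 67.5
SHR = 0.541

0.541


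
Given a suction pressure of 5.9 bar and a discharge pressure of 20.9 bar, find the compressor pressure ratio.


PR = P_high / P_low
PR = 20.9 / 5.9
PR = 3.542

3.542


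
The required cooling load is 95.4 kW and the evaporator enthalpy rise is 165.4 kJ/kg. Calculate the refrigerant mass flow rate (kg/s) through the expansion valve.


m_dot = Q / dh
m_dot = 95.4 / 165.4
m_dot = 0.5768 kg/s

0.5768


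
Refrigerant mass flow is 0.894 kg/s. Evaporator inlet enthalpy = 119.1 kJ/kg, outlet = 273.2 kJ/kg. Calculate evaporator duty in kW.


dh = 273.2 - 119.1 = 154.1 kJ/kg
Q_evap = m_dot * dh = 0.894 * 154.1
Q_evap = 137.77 kW

137.77


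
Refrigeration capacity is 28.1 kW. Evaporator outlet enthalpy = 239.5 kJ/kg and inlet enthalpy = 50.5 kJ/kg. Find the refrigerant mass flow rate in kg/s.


dh = 239.5 - 50.5 = 189.0 kJ/kg
m_dot = Q / dh = 28.1 / 189.0 = 0.1487 kg/s

0.1487


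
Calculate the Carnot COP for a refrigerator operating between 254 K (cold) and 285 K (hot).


dT = 285 - 254 = 31 K
COP_carnot = T_cold / dT = 254 / 31
COP_carnot = 8.194

8.194


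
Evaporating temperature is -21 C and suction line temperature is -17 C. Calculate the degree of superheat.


Superheat = T_suction - T_evap
Superheat = -17 - (-21)
Superheat = 4 K

4


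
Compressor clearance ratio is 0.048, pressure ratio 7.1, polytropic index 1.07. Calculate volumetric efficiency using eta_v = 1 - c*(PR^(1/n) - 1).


PR^(1/n) = 7.1^(1/1.07) = 6.24551923
eta_v = 1 - 0.048 * (6.24551923 - 1)
eta_v = 0.7482

0.7482


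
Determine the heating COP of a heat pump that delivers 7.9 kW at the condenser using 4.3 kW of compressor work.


COP_hp = Q_cond / W
COP_hp = 7.9 / 4.3
COP_hp = 1.837

1.837


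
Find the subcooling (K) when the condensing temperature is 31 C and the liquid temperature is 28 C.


Subcooling = T_cond - T_liquid
Subcooling = 31 - 28
Subcooling = 3 K

3


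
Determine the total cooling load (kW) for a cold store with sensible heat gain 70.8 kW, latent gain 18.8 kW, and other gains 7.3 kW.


Q_total = Q_s + Q_l + Q_misc
Q_total = 70.8 + 18.8 + 7.3
Q_total = 96.9 kW

96.9


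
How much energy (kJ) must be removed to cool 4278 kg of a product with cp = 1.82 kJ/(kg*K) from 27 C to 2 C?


dT = 27 - (2) = 25 K
Q = m * cp * dT = 4278 * 1.82 * 25
Q = 194649 kJ

194649


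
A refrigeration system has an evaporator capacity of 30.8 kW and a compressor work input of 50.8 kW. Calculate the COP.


COP = Q_evap / W
COP = 30.8 / 50.8
COP = 0.606

0.606


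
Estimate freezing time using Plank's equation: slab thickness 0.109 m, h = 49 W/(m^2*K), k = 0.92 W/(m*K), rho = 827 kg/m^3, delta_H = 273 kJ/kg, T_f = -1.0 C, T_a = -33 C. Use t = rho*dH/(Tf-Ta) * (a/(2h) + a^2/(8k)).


dT = -1.0 - (-33) = 32.0 K
term1 = a/(2h) = 0.109/(2*49) = 0.001112244898
term2 = a^2/(8k) = 0.109^2/(8*0.92) = 0.001614266304
t = rho*dH*1000/dT * (term1 + term2)
t = 827*273*1000/32.0 * (0.001112244898 + 0.001614266304)
t = 19236 s

19236


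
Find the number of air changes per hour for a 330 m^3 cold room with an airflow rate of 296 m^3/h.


ACH = flow / volume
ACH = 296 / 330
ACH = 0.897

0.897


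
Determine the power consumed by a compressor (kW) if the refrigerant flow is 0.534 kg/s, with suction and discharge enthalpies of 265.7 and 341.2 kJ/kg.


dh = 341.2 - 265.7 = 75.5 kJ/kg
W = m_dot * dh = 0.534 * 75.5 = 40.32 kW

40.32


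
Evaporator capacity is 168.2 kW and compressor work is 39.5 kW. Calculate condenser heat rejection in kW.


Q_cond = Q_evap + W
Q_cond = 168.2 + 39.5
Q_cond = 207.7 kW

207.7


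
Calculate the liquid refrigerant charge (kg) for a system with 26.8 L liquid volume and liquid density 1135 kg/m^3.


Charge = V * rho / 1000
Charge = 26.8 * 1135 / 1000
Charge = 30.42 kg

30.42


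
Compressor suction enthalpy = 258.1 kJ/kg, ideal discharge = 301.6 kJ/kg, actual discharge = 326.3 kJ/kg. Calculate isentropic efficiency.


dh_ideal = 301.6 - 258.1 = 43.5 kJ/kg
dh_actual = 326.3 - 258.1 = 68.2 kJ/kg
eta_s = dh_ideal / dh_actual = 43.5 / 68.2
eta_s = 0.6378

0.6378


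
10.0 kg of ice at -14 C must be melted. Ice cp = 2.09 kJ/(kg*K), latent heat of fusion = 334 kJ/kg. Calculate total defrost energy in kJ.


Sensible heat = cp * dT = 2.09 * 14 = 29.26 kJ/kg
Total per kg = 29.26 + 334 = 363.26 kJ/kg
Q = m * total = 10.0 * 363.26
Q = 3632.6 kJ

3632.6


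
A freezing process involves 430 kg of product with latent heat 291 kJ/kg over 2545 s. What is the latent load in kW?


Q_lat = m * h_fg / t
Q_lat = 430 * 291 / 2545
Q_lat = 49.17 kW

49.17


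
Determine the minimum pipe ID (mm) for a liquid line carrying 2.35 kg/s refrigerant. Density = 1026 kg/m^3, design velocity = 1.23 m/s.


A = m_dot / (rho * v) = 2.35 / (1026 * 1.23) = 0.001862153124 m^2
d = sqrt(4*A/pi) * 1000
d = 48.7 mm

48.7


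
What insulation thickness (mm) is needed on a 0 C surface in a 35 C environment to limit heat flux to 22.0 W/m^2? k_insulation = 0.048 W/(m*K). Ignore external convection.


dT = 35 - (0) = 35 K
thickness = k * dT / q_max * 1000
thickness = 0.048 * 35 / 22.0 * 1000
thickness = 76.4 mm

76.4


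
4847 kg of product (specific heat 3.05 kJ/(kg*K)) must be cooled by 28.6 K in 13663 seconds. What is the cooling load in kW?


Q = m * cp * dT / t
Q = 4847 * 3.05 * 28.6 / 13663
Q = 30.945 kW

30.945


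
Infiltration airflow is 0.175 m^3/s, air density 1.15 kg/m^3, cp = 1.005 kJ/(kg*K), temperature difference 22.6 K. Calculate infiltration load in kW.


Q = V_dot * rho * cp * dT
Q = 0.175 * 1.15 * 1.005 * 22.6
Q = 4.571 kW

4.571


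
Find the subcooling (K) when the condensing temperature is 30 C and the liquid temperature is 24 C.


Subcooling = T_cond - T_liquid
Subcooling = 30 - 24
Subcooling = 6 K

6


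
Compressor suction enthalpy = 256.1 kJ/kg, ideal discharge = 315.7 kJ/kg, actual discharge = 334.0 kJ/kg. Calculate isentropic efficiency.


dh_ideal = 315.7 - 256.1 = 59.6 kJ/kg
dh_actual = 334.0 - 256.1 = 77.9 kJ/kg
eta_s = dh_ideal / dh_actual = 59.6 / 77.9
eta_s = 0.7651

0.7651


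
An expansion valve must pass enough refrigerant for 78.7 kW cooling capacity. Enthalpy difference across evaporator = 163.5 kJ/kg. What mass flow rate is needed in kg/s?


m_dot = Q / dh
m_dot = 78.7 / 163.5
m_dot = 0.4813 kg/s

0.4813


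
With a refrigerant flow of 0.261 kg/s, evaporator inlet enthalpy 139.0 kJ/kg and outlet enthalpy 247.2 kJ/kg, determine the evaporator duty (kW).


dh = 247.2 - 139.0 = 108.2 kJ/kg
Q_evap = m_dot * dh = 0.261 * 108.2
Q_evap = 28.24 kW

28.24


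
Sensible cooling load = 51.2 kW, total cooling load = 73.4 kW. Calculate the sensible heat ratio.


SHR = Q_sensible / Q_total
SHR = 51.2 / 73.4
SHR = 0.698

0.698


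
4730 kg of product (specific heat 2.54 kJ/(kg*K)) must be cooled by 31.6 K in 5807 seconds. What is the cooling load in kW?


Q = m * cp * dT / t
Q = 4730 * 2.54 * 31.6 / 5807
Q = 65.378 kW

65.378


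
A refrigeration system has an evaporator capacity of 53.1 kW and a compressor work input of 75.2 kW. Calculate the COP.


COP = Q_evap / W
COP = 53.1 / 75.2
COP = 0.706

0.706


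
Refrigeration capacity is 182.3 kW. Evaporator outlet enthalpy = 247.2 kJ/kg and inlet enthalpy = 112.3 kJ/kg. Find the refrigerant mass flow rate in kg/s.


dh = 247.2 - 112.3 = 134.9 kJ/kg
m_dot = Q / dh = 182.3 / 134.9 = 1.3514 kg/s

1.3514


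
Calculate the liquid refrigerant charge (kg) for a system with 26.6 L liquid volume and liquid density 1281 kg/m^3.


Charge = V * rho / 1000
Charge = 26.6 * 1281 / 1000
Charge = 34.07 kg

34.07


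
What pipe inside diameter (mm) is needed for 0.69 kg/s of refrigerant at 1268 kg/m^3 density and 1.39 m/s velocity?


A = m_dot / (rho * v) = 0.69 / (1268 * 1.39) = 0.0003914849193 m^2
d = sqrt(4*A/pi) * 1000
d = 22.3 mm

22.3


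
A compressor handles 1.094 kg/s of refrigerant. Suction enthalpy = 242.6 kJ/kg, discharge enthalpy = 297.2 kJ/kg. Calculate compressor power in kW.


dh = 297.2 - 242.6 = 54.6 kJ/kg
W = m_dot * dh = 1.094 * 54.6 = 59.73 kW

59.73


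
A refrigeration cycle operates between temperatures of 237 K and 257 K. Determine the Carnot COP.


dT = 257 - 237 = 20 K
COP_carnot = T_cold / dT = 237 / 20
COP_carnot = 11.85

11.85


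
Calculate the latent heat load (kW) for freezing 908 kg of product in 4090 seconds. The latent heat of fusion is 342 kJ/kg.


Q_lat = m * h_fg / t
Q_lat = 908 * 342 / 4090
Q_lat = 75.93 kW

75.93


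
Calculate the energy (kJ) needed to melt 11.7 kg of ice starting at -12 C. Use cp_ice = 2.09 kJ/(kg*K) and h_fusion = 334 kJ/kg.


Sensible heat = cp * dT = 2.09 * 12 = 25.08 kJ/kg
Total per kg = 25.08 + 334 = 359.08 kJ/kg
Q = m * total = 11.7 * 359.08
Q = 4201.2 kJ

4201.2


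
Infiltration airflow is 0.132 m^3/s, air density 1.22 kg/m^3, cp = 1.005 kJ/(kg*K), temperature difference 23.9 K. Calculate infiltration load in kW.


Q = V_dot * rho * cp * dT
Q = 0.132 * 1.22 * 1.005 * 23.9
Q = 3.868 kW

3.868


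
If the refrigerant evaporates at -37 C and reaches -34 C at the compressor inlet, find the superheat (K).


Superheat = T_suction - T_evap
Superheat = -34 - (-37)
Superheat = 3 K

3


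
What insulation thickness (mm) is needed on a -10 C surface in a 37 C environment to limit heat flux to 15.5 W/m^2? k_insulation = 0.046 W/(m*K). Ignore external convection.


dT = 37 - (-10) = 47 K
thickness = k * dT / q_max * 1000
thickness = 0.046 * 47 / 15.5 * 1000
thickness = 139.5 mm

139.5


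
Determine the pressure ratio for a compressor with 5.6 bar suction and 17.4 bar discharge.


PR = P_high / P_low
PR = 17.4 / 5.6
PR = 3.107

3.107


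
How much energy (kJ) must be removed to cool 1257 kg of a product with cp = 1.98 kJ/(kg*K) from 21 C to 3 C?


dT = 21 - (3) = 18 K
Q = m * cp * dT = 1257 * 1.98 * 18
Q = 44799 kJ

44799


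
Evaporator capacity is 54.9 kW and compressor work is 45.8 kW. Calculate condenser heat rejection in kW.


Q_cond = Q_evap + W
Q_cond = 54.9 + 45.8
Q_cond = 100.7 kW

100.7


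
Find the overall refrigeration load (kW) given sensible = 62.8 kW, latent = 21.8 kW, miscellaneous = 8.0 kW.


Q_total = Q_s + Q_l + Q_misc
Q_total = 62.8 + 21.8 + 8.0
Q_total = 92.6 kW

92.6


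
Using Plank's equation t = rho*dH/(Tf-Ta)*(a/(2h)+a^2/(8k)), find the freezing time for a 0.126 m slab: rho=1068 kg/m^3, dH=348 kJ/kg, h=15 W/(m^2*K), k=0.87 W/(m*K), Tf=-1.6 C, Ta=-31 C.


dT = -1.6 - (-31) = 29.4 K
term1 = a/(2h) = 0.126/(2*15) = 0.0042
term2 = a^2/(8k) = 0.126^2/(8*0.87) = 0.002281034483
t = rho*dH*1000/dT * (term1 + term2)
t = 1068*348*1000/29.4 * (0.0042 + 0.002281034483)
t = 81931 s

81931


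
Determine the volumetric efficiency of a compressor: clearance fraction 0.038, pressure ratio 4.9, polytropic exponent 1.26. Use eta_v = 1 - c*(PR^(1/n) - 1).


PR^(1/n) = 4.9^(1/1.26) = 3.52999969
eta_v = 1 - 0.038 * (3.52999969 - 1)
eta_v = 0.9039

0.9039


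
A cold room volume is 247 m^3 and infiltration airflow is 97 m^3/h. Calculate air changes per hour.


ACH = flow / volume
ACH = 97 / 247
ACH = 0.393

0.393


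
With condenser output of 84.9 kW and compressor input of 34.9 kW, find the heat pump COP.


COP_hp = Q_cond / W
COP_hp = 84.9 / 34.9
COP_hp = 2.433

2.433


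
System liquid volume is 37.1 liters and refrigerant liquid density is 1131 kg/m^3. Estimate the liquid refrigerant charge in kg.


Charge = V * rho / 1000
Charge = 37.1 * 1131 / 1000
Charge = 41.96 kg

41.96


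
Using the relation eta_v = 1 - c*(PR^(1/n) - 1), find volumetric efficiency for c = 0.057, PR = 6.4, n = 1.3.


PR^(1/n) = 6.4^(1/1.3) = 4.17002292
eta_v = 1 - 0.057 * (4.17002292 - 1)
eta_v = 0.8193

0.8193


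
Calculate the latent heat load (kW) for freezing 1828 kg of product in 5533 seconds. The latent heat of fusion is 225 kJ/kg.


Q_lat = m * h_fg / t
Q_lat = 1828 * 225 / 5533
Q_lat = 74.34 kW

74.34


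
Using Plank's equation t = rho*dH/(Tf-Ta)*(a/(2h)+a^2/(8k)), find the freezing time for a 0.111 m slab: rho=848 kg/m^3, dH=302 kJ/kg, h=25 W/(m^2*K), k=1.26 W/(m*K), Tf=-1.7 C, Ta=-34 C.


dT = -1.7 - (-34) = 32.3 K
term1 = a/(2h) = 0.111/(2*25) = 0.00222
term2 = a^2/(8k) = 0.111^2/(8*1.26) = 0.001222321429
t = rho*dH*1000/dT * (term1 + term2)
t = 848*302*1000/32.3 * (0.00222 + 0.001222321429)
t = 27293 s

27293


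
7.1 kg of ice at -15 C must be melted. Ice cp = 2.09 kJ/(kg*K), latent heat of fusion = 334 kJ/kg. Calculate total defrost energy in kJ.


Sensible heat = cp * dT = 2.09 * 15 = 31.35 kJ/kg
Total per kg = 31.35 + 334 = 365.35 kJ/kg
Q = m * total = 7.1 * 365.35
Q = 2594.0 kJ

2594.0


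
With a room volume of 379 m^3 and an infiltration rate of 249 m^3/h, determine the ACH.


ACH = flow / volume
ACH = 249 / 379
ACH = 0.657

0.657


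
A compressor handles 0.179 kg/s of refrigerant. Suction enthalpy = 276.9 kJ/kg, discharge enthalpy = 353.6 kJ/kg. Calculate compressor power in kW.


dh = 353.6 - 276.9 = 76.7 kJ/kg
W = m_dot * dh = 0.179 * 76.7 = 13.73 kW

13.73


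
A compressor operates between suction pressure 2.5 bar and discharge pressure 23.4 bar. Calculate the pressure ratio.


PR = P_high / P_low
PR = 23.4 / 2.5
PR = 9.36

9.36


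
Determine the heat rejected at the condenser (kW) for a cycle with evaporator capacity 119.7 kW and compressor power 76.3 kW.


Q_cond = Q_evap + W
Q_cond = 119.7 + 76.3
Q_cond = 196.0 kW

196.0


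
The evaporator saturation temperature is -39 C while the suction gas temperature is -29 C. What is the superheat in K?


Superheat = T_suction - T_evap
Superheat = -29 - (-39)
Superheat = 10 K

10


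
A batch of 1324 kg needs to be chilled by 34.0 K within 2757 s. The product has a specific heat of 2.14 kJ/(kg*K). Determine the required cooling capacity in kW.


Q = m * cp * dT / t
Q = 1324 * 2.14 * 34.0 / 2757
Q = 34.942 kW

34.942


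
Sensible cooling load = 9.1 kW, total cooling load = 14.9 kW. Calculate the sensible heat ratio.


SHR = Q_sensible / Q_total
SHR = 9.1 / 14.9
SHR = 0.611

0.611


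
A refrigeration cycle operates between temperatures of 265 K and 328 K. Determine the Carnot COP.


dT = 328 - 265 = 63 K
COP_carnot = T_cold / dT = 265 / 63
COP_carnot = 4.206

4.206


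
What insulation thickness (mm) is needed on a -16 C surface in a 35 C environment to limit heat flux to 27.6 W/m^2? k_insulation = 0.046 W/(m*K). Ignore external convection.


dT = 35 - (-16) = 51 K
thickness = k * dT / q_max * 1000
thickness = 0.046 * 51 / 27.6 * 1000
thickness = 85.0 mm

85.0
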